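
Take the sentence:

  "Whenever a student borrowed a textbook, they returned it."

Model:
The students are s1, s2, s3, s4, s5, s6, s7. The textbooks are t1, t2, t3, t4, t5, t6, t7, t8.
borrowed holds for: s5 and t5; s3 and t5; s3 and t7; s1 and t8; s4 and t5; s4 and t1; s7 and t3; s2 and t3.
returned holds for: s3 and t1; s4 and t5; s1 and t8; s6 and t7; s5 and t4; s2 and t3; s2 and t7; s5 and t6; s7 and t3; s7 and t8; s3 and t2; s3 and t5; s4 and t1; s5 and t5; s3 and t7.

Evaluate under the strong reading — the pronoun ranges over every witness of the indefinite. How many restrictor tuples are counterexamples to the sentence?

"it" takes "a textbook" as antecedent — a donkey pronoun bound across the clause boundary.
Strong reading: for every (s,t) with borrowed(s,t), returned(s,t).
Restrictor pairs: (s1,t8) ✓  (s2,t3) ✓  (s3,t5) ✓  (s3,t7) ✓  (s4,t1) ✓  (s4,t5) ✓  (s5,t5) ✓  (s7,t3) ✓
Counterexamples (restrictor pairs failing the scope): 0.

0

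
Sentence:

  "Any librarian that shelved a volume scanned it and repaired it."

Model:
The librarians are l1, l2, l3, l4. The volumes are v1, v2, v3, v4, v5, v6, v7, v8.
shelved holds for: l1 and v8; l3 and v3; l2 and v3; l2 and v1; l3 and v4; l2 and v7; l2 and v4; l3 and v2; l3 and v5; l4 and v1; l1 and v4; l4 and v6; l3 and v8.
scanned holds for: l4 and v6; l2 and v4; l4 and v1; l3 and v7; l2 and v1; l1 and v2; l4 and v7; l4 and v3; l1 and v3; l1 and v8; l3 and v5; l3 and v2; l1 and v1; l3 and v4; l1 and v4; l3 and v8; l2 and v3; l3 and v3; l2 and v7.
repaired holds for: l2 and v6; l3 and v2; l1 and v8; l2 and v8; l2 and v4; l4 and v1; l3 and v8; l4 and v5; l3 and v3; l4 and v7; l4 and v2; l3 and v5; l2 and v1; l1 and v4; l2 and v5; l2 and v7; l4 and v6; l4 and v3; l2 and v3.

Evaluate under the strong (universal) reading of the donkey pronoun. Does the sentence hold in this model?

"it" takes "a volume" as antecedent — a donkey pronoun bound across the clause boundary.
Strong reading: for every (l,v) with shelved(l,v), scanned(l,v) ∧ repaired(l,v).
Restrictor pairs: (l1,v4) ✓  (l1,v8) ✓  (l2,v1) ✓  (l2,v3) ✓  (l2,v4) ✓  (l2,v7) ✓  (l3,v2) ✓  (l3,v3) ✓  (l3,v4) ✗  (l3,v5) ✓  (l3,v8) ✓  (l4,v1) ✓  (l4,v6) ✓
Counterexample: (l3,v4) is in shelved but fails the scope.

False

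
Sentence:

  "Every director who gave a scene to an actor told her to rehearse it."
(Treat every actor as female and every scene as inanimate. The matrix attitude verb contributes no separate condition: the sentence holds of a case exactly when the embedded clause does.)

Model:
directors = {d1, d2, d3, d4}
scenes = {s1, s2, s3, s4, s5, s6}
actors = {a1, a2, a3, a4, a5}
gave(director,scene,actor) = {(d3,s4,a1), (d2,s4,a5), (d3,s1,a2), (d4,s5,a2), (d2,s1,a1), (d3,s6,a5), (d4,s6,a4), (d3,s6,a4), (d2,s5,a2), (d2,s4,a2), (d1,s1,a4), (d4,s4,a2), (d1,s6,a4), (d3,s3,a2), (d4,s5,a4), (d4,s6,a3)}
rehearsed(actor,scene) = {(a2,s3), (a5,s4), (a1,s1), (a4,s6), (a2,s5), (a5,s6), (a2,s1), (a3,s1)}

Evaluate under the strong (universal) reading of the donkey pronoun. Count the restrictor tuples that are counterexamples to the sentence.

"her" takes "an actor" as antecedent and "it" takes "a scene"; both are donkey pronouns co-varying with the restrictor.
Strong reading: for every (d,s,a) with gave(d,s,a), rehearsed(a,s).
Restrictor triples: (d1,s1,a4)→rehearsed(a4,s1) ✗  (d1,s6,a4)→rehearsed(a4,s6) ✓  (d2,s1,a1)→rehearsed(a1,s1) ✓  (d2,s4,a2)→rehearsed(a2,s4) ✗  (d2,s4,a5)→rehearsed(a5,s4) ✓  (d2,s5,a2)→rehearsed(a2,s5) ✓  (d3,s1,a2)→rehearsed(a2,s1) ✓  (d3,s3,a2)→rehearsed(a2,s3) ✓  (d3,s4,a1)→rehearsed(a1,s4) ✗  (d3,s6,a4)→rehearsed(a4,s6) ✓  (d3,s6,a5)→rehearsed(a5,s6) ✓  (d4,s4,a2)→rehearsed(a2,s4) ✗  (d4,s5,a2)→rehearsed(a2,s5) ✓  (d4,s5,a4)→rehearsed(a4,s5) ✗  (d4,s6,a3)→rehearsed(a3,s6) ✗  (d4,s6,a4)→rehearsed(a4,s6) ✓
Counterexamples (restrictor triples failing the scope): 6.

6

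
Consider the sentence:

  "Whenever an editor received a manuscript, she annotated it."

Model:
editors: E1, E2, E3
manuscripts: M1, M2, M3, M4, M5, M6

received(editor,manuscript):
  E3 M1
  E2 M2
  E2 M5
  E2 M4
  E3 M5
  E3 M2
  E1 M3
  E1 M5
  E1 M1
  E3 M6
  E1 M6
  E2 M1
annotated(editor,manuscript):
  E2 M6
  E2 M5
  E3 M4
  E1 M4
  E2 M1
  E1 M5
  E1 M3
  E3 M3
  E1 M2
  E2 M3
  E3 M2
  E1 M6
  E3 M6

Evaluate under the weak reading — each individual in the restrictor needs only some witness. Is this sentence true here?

"it" takes "a manuscript" as antecedent — a donkey pronoun bound across the clause boundary.
Weak reading: every editor e with some received-manuscript has at least one received-manuscript m such that annotated(e,m).
Per editor: E1:✓  E2:✓  E3:✓
Every editor in the restrictor has a witness.

True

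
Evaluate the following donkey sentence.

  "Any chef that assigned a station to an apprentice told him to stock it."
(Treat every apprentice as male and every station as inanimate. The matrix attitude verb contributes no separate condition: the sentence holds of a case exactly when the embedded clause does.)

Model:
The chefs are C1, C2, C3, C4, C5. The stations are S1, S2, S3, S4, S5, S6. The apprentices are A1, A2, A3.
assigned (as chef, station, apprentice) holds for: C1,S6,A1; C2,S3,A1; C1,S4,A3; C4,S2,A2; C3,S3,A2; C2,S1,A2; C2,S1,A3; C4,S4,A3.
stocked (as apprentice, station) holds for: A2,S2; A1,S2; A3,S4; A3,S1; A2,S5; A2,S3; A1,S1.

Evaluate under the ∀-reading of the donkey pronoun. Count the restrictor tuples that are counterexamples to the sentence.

3

"him" takes "an apprentice" as antecedent and "it" takes "a station"; both are donkey pronouns co-varying with the restrictor.
Strong reading: for every (c,s,a) with assigned(c,s,a), stocked(a,s).
Restrictor triples: (C1,S4,A3)→stocked(A3,S4) ✓  (C1,S6,A1)→stocked(A1,S6) ✗  (C2,S1,A2)→stocked(A2,S1) ✗  (C2,S1,A3)→stocked(A3,S1) ✓  (C2,S3,A1)→stocked(A1,S3) ✗  (C3,S3,A2)→stocked(A2,S3) ✓  (C4,S2,A2)→stocked(A2,S2) ✓  (C4,S4,A3)→stocked(A3,S4) ✓
Counterexamples (restrictor triples failing the scope): 3.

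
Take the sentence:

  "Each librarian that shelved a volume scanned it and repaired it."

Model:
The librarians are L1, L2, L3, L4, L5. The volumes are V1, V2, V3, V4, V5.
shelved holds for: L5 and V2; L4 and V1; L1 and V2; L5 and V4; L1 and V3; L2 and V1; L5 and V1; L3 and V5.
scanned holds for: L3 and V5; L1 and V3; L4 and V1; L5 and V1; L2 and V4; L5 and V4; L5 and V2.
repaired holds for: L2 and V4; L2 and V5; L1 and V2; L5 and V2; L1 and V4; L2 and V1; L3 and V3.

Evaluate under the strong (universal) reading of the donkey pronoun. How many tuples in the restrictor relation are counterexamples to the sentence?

"it" takes "a volume" as antecedent — a donkey pronoun bound across the clause boundary.
Strong reading: for every (l,v) with shelved(l,v), scanned(l,v) ∧ repaired(l,v).
Restrictor pairs: (L1,V2) ✗  (L1,V3) ✗  (L2,V1) ✗  (L3,V5) ✗  (L4,V1) ✗  (L5,V1) ✗  (L5,V2) ✓  (L5,V4) ✗
Counterexamples (restrictor pairs failing the scope): 7.

7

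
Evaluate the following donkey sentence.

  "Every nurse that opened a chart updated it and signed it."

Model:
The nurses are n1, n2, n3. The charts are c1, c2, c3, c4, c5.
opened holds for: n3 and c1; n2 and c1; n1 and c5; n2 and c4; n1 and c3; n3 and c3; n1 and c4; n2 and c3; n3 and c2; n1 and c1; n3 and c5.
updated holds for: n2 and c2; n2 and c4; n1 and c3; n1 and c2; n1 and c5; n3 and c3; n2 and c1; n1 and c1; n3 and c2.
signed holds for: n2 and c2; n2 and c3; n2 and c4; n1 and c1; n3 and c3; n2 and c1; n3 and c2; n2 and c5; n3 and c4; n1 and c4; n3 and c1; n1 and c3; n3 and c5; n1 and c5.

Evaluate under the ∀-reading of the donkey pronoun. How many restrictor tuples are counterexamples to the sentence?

"it" takes "a chart" as antecedent — a donkey pronoun bound across the clause boundary.
Strong reading: for every (n,c) with opened(n,c), updated(n,c) ∧ signed(n,c).
Restrictor pairs: (n1,c1) ✓  (n1,c3) ✓  (n1,c4) ✗  (n1,c5) ✓  (n2,c1) ✓  (n2,c3) ✗  (n2,c4) ✓  (n3,c1) ✗  (n3,c2) ✓  (n3,c3) ✓  (n3,c5) ✗
Counterexamples (restrictor pairs failing the scope): 4.

4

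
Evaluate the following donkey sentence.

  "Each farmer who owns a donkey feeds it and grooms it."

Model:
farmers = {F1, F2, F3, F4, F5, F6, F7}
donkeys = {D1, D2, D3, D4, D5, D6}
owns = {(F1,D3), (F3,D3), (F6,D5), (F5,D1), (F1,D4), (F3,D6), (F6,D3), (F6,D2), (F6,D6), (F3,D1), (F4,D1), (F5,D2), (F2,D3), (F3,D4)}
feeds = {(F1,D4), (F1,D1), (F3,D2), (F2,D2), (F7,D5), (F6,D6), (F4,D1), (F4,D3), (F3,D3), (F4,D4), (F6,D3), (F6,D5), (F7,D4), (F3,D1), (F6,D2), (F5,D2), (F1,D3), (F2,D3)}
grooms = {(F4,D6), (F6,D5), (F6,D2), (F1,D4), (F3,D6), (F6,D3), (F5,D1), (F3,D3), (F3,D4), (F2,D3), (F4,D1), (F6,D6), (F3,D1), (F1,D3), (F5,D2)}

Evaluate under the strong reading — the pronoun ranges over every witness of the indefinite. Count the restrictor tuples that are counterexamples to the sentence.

3

"it" takes "a donkey" as antecedent — a donkey pronoun bound across the clause boundary.
Strong reading: for every (f,d) with owns(f,d), feeds(f,d) ∧ grooms(f,d).
Restrictor pairs: (F1,D3) ✓  (F1,D4) ✓  (F2,D3) ✓  (F3,D1) ✓  (F3,D3) ✓  (F3,D4) ✗  (F3,D6) ✗  (F4,D1) ✓  (F5,D1) ✗  (F5,D2) ✓  (F6,D2) ✓  (F6,D3) ✓  (F6,D5) ✓  (F6,D6) ✓
Counterexamples (restrictor pairs failing the scope): 3.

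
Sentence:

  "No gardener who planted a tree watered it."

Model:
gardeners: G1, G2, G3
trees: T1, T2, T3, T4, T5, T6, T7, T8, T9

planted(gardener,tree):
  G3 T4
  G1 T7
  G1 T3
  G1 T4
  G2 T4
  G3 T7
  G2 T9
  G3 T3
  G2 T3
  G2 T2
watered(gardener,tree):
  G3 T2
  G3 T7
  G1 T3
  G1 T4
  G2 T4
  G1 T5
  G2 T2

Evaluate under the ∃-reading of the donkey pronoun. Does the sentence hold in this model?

False

"it" takes "a tree" as antecedent — a donkey pronoun bound across the clause boundary.
Truth condition: for no (g,t) with planted(g,t) does watered(g,t) hold.
Restrictor pairs — does the scope hold? (G1,T3):holds  (G1,T4):holds  (G1,T7):fails  (G2,T2):holds  (G2,T3):fails  (G2,T4):holds  (G2,T9):fails  (G3,T3):fails  (G3,T4):fails  (G3,T7):holds
Scope holds for 5 pair(s), so the sentence is false.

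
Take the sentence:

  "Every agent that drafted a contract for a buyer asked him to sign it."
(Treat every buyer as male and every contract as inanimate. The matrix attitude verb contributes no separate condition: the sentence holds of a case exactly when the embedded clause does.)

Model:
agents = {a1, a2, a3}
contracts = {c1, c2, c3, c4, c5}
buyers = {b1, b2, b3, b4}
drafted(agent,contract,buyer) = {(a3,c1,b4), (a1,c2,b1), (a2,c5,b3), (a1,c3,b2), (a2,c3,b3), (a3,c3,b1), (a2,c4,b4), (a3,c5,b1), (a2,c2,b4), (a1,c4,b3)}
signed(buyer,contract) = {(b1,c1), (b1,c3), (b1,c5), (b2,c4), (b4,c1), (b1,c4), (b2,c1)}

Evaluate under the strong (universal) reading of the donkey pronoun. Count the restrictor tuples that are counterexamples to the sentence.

7

"him" takes "a buyer" as antecedent and "it" takes "a contract"; both are donkey pronouns co-varying with the restrictor.
Strong reading: for every (a,c,b) with drafted(a,c,b), signed(b,c).
Restrictor triples: (a1,c2,b1)→signed(b1,c2) ✗  (a1,c3,b2)→signed(b2,c3) ✗  (a1,c4,b3)→signed(b3,c4) ✗  (a2,c2,b4)→signed(b4,c2) ✗  (a2,c3,b3)→signed(b3,c3) ✗  (a2,c4,b4)→signed(b4,c4) ✗  (a2,c5,b3)→signed(b3,c5) ✗  (a3,c1,b4)→signed(b4,c1) ✓  (a3,c3,b1)→signed(b1,c3) ✓  (a3,c5,b1)→signed(b1,c5) ✓
Counterexamples (restrictor triples failing the scope): 7.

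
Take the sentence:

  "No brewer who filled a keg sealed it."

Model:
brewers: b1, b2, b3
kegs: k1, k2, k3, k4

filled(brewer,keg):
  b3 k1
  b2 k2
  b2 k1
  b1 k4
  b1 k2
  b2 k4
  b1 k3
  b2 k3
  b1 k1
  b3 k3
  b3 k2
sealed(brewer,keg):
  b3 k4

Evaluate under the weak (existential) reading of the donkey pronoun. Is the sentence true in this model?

True

"it" takes "a keg" as antecedent — a donkey pronoun bound across the clause boundary.
Truth condition: for no (b,k) with filled(b,k) does sealed(b,k) hold.
Restrictor pairs — does the scope hold? (b1,k1):fails  (b1,k2):fails  (b1,k3):fails  (b1,k4):fails  (b2,k1):fails  (b2,k2):fails  (b2,k3):fails  (b2,k4):fails  (b3,k1):fails  (b3,k2):fails  (b3,k3):fails
Scope holds for no restrictor pair, so the sentence is true.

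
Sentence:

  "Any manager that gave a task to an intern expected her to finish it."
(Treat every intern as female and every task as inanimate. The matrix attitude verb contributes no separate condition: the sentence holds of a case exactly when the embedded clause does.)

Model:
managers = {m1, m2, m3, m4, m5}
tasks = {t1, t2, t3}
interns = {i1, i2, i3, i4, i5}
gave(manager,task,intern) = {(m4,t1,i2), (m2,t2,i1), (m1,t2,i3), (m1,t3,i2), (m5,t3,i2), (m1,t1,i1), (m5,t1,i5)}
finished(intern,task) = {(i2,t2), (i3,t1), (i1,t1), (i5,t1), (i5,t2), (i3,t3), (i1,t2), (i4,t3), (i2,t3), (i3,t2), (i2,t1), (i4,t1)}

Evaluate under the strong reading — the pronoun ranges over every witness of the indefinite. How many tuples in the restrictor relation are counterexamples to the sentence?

0

"her" takes "an intern" as antecedent and "it" takes "a task"; both are donkey pronouns co-varying with the restrictor.
Strong reading: for every (m,t,i) with gave(m,t,i), finished(i,t).
Restrictor triples: (m1,t1,i1)→finished(i1,t1) ✓  (m1,t2,i3)→finished(i3,t2) ✓  (m1,t3,i2)→finished(i2,t3) ✓  (m2,t2,i1)→finished(i1,t2) ✓  (m4,t1,i2)→finished(i2,t1) ✓  (m5,t1,i5)→finished(i5,t1) ✓  (m5,t3,i2)→finished(i2,t3) ✓
Counterexamples (restrictor triples failing the scope): 0.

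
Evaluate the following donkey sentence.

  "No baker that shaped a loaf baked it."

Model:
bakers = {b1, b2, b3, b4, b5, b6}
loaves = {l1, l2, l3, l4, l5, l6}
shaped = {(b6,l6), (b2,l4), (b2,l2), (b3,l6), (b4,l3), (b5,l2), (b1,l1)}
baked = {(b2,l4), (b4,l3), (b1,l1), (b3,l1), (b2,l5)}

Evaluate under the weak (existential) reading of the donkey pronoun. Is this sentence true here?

False

"it" takes "a loaf" as antecedent — a donkey pronoun bound across the clause boundary.
Truth condition: for no (b,l) with shaped(b,l) does baked(b,l) hold.
Restrictor pairs — does the scope hold? (b1,l1):holds  (b2,l2):fails  (b2,l4):holds  (b3,l6):fails  (b4,l3):holds  (b5,l2):fails  (b6,l6):fails
Scope holds for 3 pair(s), so the sentence is false.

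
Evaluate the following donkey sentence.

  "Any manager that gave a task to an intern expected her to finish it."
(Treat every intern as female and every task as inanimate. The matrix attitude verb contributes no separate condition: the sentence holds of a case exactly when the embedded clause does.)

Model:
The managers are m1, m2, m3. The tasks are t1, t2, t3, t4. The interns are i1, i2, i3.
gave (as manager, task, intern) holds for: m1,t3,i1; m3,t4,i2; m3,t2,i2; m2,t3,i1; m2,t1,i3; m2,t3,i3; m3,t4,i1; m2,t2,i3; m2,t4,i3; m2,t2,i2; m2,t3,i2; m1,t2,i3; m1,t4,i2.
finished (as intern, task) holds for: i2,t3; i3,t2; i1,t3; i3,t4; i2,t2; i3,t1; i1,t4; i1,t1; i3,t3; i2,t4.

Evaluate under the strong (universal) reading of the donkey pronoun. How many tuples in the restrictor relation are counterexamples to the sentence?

0

"her" takes "an intern" as antecedent and "it" takes "a task"; both are donkey pronouns co-varying with the restrictor.
Strong reading: for every (m,t,i) with gave(m,t,i), finished(i,t).
Restrictor triples: (m1,t2,i3)→finished(i3,t2) ✓  (m1,t3,i1)→finished(i1,t3) ✓  (m1,t4,i2)→finished(i2,t4) ✓  (m2,t1,i3)→finished(i3,t1) ✓  (m2,t2,i2)→finished(i2,t2) ✓  (m2,t2,i3)→finished(i3,t2) ✓  (m2,t3,i1)→finished(i1,t3) ✓  (m2,t3,i2)→finished(i2,t3) ✓  (m2,t3,i3)→finished(i3,t3) ✓  (m2,t4,i3)→finished(i3,t4) ✓  (m3,t2,i2)→finished(i2,t2) ✓  (m3,t4,i1)→finished(i1,t4) ✓  (m3,t4,i2)→finished(i2,t4) ✓
Counterexamples (restrictor triples failing the scope): 0.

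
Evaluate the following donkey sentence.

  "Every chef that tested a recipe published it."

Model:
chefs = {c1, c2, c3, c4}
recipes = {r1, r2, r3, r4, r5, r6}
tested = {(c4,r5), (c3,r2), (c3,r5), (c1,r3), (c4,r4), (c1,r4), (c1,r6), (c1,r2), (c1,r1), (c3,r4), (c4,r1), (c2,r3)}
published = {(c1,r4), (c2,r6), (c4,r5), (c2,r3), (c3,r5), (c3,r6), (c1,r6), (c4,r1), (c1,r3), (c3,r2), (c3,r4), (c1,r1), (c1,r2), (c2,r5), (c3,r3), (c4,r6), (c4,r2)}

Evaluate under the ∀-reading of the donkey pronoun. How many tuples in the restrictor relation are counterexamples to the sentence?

1

"it" takes "a recipe" as antecedent — a donkey pronoun bound across the clause boundary.
Strong reading: for every (c,r) with tested(c,r), published(c,r).
Restrictor pairs: (c1,r1) ✓  (c1,r2) ✓  (c1,r3) ✓  (c1,r4) ✓  (c1,r6) ✓  (c2,r3) ✓  (c3,r2) ✓  (c3,r4) ✓  (c3,r5) ✓  (c4,r1) ✓  (c4,r4) ✗  (c4,r5) ✓
Counterexamples (restrictor pairs failing the scope): 1.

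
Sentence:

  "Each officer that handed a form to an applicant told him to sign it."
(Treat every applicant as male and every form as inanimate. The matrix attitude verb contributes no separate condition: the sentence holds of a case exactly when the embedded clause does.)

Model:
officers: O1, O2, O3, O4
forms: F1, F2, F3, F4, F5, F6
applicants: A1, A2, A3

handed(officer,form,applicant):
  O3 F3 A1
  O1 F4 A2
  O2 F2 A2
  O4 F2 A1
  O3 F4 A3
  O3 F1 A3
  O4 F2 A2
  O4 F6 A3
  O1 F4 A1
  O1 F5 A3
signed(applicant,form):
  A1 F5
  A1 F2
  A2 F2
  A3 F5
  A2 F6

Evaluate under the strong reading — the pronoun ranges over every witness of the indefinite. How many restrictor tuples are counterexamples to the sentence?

"him" takes "an applicant" as antecedent and "it" takes "a form"; both are donkey pronouns co-varying with the restrictor.
Strong reading: for every (o,f,a) with handed(o,f,a), signed(a,f).
Restrictor triples: (O1,F4,A1)→signed(A1,F4) ✗  (O1,F4,A2)→signed(A2,F4) ✗  (O1,F5,A3)→signed(A3,F5) ✓  (O2,F2,A2)→signed(A2,F2) ✓  (O3,F1,A3)→signed(A3,F1) ✗  (O3,F3,A1)→signed(A1,F3) ✗  (O3,F4,A3)→signed(A3,F4) ✗  (O4,F2,A1)→signed(A1,F2) ✓  (O4,F2,A2)→signed(A2,F2) ✓  (O4,F6,A3)→signed(A3,F6) ✗
Counterexamples (restrictor triples failing the scope): 6.

6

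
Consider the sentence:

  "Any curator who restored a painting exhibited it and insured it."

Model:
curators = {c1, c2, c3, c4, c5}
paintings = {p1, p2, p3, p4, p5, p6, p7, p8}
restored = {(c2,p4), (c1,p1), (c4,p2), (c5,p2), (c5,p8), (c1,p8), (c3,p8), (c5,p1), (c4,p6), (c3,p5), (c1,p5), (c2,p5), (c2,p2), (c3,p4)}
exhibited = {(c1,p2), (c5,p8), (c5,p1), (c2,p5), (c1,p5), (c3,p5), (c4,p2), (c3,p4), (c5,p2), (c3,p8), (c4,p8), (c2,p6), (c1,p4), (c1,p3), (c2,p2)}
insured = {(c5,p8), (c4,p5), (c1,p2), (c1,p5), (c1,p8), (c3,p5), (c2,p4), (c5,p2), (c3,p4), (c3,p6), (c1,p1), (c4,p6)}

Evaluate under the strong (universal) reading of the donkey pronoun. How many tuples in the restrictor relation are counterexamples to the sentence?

"it" takes "a painting" as antecedent — a donkey pronoun bound across the clause boundary.
Strong reading: for every (c,p) with restored(c,p), exhibited(c,p) ∧ insured(c,p).
Restrictor pairs: (c1,p1) ✗  (c1,p5) ✓  (c1,p8) ✗  (c2,p2) ✗  (c2,p4) ✗  (c2,p5) ✗  (c3,p4) ✓  (c3,p5) ✓  (c3,p8) ✗  (c4,p2) ✗  (c4,p6) ✗  (c5,p1) ✗  (c5,p2) ✓  (c5,p8) ✓
Counterexamples (restrictor pairs failing the scope): 9.

9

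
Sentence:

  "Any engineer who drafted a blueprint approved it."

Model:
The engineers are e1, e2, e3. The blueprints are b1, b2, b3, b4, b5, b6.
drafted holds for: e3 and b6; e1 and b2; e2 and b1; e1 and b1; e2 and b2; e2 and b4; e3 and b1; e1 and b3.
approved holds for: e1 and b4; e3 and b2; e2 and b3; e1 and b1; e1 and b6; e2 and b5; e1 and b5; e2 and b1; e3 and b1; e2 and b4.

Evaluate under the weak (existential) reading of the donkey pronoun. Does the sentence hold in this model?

"it" takes "a blueprint" as antecedent — a donkey pronoun bound across the clause boundary.
Weak reading: every engineer e with some drafted-blueprint has at least one drafted-blueprint b such that approved(e,b).
Per engineer: e1:✓  e2:✓  e3:✓
Every engineer in the restrictor has a witness.

True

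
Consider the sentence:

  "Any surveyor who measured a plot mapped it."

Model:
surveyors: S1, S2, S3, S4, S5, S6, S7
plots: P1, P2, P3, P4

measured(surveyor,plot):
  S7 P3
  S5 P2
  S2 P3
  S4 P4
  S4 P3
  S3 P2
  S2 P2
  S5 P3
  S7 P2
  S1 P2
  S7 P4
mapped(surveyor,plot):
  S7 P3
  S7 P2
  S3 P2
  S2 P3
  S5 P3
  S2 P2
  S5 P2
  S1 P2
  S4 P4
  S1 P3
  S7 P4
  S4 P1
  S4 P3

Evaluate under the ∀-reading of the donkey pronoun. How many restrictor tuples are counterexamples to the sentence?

0

"it" takes "a plot" as antecedent — a donkey pronoun bound across the clause boundary.
Strong reading: for every (s,p) with measured(s,p), mapped(s,p).
Restrictor pairs: (S1,P2) ✓  (S2,P2) ✓  (S2,P3) ✓  (S3,P2) ✓  (S4,P3) ✓  (S4,P4) ✓  (S5,P2) ✓  (S5,P3) ✓  (S7,P2) ✓  (S7,P3) ✓  (S7,P4) ✓
Counterexamples (restrictor pairs failing the scope): 0.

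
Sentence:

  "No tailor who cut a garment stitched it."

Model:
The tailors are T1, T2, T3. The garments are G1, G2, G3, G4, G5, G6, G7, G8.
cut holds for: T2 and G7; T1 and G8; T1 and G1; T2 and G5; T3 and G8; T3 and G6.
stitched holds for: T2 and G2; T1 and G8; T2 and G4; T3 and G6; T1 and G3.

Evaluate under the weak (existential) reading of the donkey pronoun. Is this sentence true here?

"it" takes "a garment" as antecedent — a donkey pronoun bound across the clause boundary.
Truth condition: for no (t,g) with cut(t,g) does stitched(t,g) hold.
Restrictor pairs — does the scope hold? (T1,G1):fails  (T1,G8):holds  (T2,G5):fails  (T2,G7):fails  (T3,G6):holds  (T3,G8):fails
Scope holds for 2 pair(s), so the sentence is false.

False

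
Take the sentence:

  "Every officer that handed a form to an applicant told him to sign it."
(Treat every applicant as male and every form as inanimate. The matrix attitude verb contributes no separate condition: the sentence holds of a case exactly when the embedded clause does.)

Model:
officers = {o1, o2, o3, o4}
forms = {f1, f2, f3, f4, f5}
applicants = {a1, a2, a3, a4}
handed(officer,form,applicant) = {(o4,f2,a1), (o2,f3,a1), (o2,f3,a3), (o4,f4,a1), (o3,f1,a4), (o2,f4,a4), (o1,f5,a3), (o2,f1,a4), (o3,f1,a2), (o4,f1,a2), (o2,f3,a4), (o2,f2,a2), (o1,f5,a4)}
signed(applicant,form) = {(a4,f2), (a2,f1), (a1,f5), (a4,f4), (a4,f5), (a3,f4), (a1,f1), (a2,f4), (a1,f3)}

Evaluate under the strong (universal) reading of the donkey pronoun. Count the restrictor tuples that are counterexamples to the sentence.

"him" takes "an applicant" as antecedent and "it" takes "a form"; both are donkey pronouns co-varying with the restrictor.
Strong reading: for every (o,f,a) with handed(o,f,a), signed(a,f).
Restrictor triples: (o1,f5,a3)→signed(a3,f5) ✗  (o1,f5,a4)→signed(a4,f5) ✓  (o2,f1,a4)→signed(a4,f1) ✗  (o2,f2,a2)→signed(a2,f2) ✗  (o2,f3,a1)→signed(a1,f3) ✓  (o2,f3,a3)→signed(a3,f3) ✗  (o2,f3,a4)→signed(a4,f3) ✗  (o2,f4,a4)→signed(a4,f4) ✓  (o3,f1,a2)→signed(a2,f1) ✓  (o3,f1,a4)→signed(a4,f1) ✗  (o4,f1,a2)→signed(a2,f1) ✓  (o4,f2,a1)→signed(a1,f2) ✗  (o4,f4,a1)→signed(a1,f4) ✗
Counterexamples (restrictor triples failing the scope): 8.

8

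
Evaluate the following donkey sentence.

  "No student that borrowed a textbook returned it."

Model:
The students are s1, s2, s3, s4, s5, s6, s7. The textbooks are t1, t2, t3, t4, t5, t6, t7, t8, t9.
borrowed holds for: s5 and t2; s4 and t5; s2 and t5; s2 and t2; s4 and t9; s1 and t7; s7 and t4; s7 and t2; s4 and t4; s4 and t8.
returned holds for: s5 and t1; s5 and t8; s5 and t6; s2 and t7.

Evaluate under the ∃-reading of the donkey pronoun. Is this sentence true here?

"it" takes "a textbook" as antecedent — a donkey pronoun bound across the clause boundary.
Truth condition: for no (s,t) with borrowed(s,t) does returned(s,t) hold.
Restrictor pairs — does the scope hold? (s1,t7):fails  (s2,t2):fails  (s2,t5):fails  (s4,t4):fails  (s4,t5):fails  (s4,t8):fails  (s4,t9):fails  (s5,t2):fails  (s7,t2):fails  (s7,t4):fails
Scope holds for no restrictor pair, so the sentence is true.

True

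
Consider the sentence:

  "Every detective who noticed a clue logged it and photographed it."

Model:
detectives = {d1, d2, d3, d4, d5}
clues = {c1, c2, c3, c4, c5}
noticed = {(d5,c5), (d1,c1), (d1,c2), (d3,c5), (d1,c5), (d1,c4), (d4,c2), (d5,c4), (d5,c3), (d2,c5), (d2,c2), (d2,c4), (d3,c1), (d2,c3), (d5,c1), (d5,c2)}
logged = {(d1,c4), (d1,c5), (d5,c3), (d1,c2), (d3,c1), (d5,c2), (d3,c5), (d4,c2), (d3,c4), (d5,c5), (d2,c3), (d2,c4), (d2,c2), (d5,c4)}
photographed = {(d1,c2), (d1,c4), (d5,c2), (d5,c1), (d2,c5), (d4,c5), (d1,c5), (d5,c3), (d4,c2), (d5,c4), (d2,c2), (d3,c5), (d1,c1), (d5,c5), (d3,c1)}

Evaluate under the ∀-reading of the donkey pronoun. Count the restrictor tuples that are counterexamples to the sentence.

"it" takes "a clue" as antecedent — a donkey pronoun bound across the clause boundary.
Strong reading: for every (d,c) with noticed(d,c), logged(d,c) ∧ photographed(d,c).
Restrictor pairs: (d1,c1) ✗  (d1,c2) ✓  (d1,c4) ✓  (d1,c5) ✓  (d2,c2) ✓  (d2,c3) ✗  (d2,c4) ✗  (d2,c5) ✗  (d3,c1) ✓  (d3,c5) ✓  (d4,c2) ✓  (d5,c1) ✗  (d5,c2) ✓  (d5,c3) ✓  (d5,c4) ✓  (d5,c5) ✓
Counterexamples (restrictor pairs failing the scope): 5.

5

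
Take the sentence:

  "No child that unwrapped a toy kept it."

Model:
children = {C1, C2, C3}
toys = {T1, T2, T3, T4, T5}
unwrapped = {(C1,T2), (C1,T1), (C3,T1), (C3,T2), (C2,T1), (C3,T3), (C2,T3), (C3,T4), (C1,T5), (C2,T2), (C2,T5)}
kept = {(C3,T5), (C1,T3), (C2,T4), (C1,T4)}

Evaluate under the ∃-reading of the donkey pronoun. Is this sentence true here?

"it" takes "a toy" as antecedent — a donkey pronoun bound across the clause boundary.
Truth condition: for no (c,t) with unwrapped(c,t) does kept(c,t) hold.
Restrictor pairs — does the scope hold? (C1,T1):fails  (C1,T2):fails  (C1,T5):fails  (C2,T1):fails  (C2,T2):fails  (C2,T3):fails  (C2,T5):fails  (C3,T1):fails  (C3,T2):fails  (C3,T3):fails  (C3,T4):fails
Scope holds for no restrictor pair, so the sentence is true.

True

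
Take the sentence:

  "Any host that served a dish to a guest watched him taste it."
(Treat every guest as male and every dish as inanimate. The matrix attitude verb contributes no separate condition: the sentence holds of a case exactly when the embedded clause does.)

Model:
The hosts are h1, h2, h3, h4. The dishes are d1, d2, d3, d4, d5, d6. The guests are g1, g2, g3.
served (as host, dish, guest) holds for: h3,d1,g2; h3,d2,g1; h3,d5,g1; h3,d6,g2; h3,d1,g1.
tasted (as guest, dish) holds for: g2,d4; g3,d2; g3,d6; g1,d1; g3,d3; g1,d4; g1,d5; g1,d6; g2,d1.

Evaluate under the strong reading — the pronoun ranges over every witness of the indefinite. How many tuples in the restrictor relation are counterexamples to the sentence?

2

"him" takes "a guest" as antecedent and "it" takes "a dish"; both are donkey pronouns co-varying with the restrictor.
Strong reading: for every (h,d,g) with served(h,d,g), tasted(g,d).
Restrictor triples: (h3,d1,g1)→tasted(g1,d1) ✓  (h3,d1,g2)→tasted(g2,d1) ✓  (h3,d2,g1)→tasted(g1,d2) ✗  (h3,d5,g1)→tasted(g1,d5) ✓  (h3,d6,g2)→tasted(g2,d6) ✗
Counterexamples (restrictor triples failing the scope): 2.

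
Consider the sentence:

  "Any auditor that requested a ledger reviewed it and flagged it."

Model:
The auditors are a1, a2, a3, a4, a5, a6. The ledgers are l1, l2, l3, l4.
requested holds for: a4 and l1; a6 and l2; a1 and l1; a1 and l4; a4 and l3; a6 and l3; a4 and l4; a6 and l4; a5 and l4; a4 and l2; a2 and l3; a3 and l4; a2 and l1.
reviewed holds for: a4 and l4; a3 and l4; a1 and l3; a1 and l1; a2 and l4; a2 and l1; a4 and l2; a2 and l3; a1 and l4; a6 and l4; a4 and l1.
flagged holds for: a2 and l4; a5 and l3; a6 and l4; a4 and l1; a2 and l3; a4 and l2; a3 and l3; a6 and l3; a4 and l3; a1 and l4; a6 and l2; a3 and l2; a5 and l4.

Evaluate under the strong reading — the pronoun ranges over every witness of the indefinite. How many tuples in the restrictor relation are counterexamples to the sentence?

8

"it" takes "a ledger" as antecedent — a donkey pronoun bound across the clause boundary.
Strong reading: for every (a,l) with requested(a,l), reviewed(a,l) ∧ flagged(a,l).
Restrictor pairs: (a1,l1) ✗  (a1,l4) ✓  (a2,l1) ✗  (a2,l3) ✓  (a3,l4) ✗  (a4,l1) ✓  (a4,l2) ✓  (a4,l3) ✗  (a4,l4) ✗  (a5,l4) ✗  (a6,l2) ✗  (a6,l3) ✗  (a6,l4) ✓
Counterexamples (restrictor pairs failing the scope): 8.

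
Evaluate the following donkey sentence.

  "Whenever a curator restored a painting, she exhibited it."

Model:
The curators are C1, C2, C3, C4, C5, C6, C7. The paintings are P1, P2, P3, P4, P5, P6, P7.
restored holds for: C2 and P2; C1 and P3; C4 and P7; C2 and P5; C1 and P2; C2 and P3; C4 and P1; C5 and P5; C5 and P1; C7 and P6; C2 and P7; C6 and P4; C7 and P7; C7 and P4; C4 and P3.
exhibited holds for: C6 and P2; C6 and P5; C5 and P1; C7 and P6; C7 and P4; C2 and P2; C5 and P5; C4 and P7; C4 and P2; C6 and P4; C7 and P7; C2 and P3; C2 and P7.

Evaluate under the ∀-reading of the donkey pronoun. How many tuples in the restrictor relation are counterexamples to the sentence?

"it" takes "a painting" as antecedent — a donkey pronoun bound across the clause boundary.
Strong reading: for every (c,p) with restored(c,p), exhibited(c,p).
Restrictor pairs: (C1,P2) ✗  (C1,P3) ✗  (C2,P2) ✓  (C2,P3) ✓  (C2,P5) ✗  (C2,P7) ✓  (C4,P1) ✗  (C4,P3) ✗  (C4,P7) ✓  (C5,P1) ✓  (C5,P5) ✓  (C6,P4) ✓  (C7,P4) ✓  (C7,P6) ✓  (C7,P7) ✓
Counterexamples (restrictor pairs failing the scope): 5.

5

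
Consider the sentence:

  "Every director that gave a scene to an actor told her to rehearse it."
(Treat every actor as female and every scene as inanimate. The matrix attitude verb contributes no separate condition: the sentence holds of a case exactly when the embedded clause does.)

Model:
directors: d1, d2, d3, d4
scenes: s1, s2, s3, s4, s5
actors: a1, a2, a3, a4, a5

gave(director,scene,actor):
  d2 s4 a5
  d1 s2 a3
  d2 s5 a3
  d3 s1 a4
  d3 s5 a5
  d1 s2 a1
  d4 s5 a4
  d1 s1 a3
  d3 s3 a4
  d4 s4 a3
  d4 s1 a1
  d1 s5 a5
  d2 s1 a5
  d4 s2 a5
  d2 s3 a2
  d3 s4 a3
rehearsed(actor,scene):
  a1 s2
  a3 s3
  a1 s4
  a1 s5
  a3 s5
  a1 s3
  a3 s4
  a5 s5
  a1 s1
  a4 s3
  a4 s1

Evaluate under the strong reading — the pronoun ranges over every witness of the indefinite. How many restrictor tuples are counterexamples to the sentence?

7

"her" takes "an actor" as antecedent and "it" takes "a scene"; both are donkey pronouns co-varying with the restrictor.
Strong reading: for every (d,s,a) with gave(d,s,a), rehearsed(a,s).
Restrictor triples: (d1,s1,a3)→rehearsed(a3,s1) ✗  (d1,s2,a1)→rehearsed(a1,s2) ✓  (d1,s2,a3)→rehearsed(a3,s2) ✗  (d1,s5,a5)→rehearsed(a5,s5) ✓  (d2,s1,a5)→rehearsed(a5,s1) ✗  (d2,s3,a2)→rehearsed(a2,s3) ✗  (d2,s4,a5)→rehearsed(a5,s4) ✗  (d2,s5,a3)→rehearsed(a3,s5) ✓  (d3,s1,a4)→rehearsed(a4,s1) ✓  (d3,s3,a4)→rehearsed(a4,s3) ✓  (d3,s4,a3)→rehearsed(a3,s4) ✓  (d3,s5,a5)→rehearsed(a5,s5) ✓  (d4,s1,a1)→rehearsed(a1,s1) ✓  (d4,s2,a5)→rehearsed(a5,s2) ✗  (d4,s4,a3)→rehearsed(a3,s4) ✓  (d4,s5,a4)→rehearsed(a4,s5) ✗
Counterexamples (restrictor triples failing the scope): 7.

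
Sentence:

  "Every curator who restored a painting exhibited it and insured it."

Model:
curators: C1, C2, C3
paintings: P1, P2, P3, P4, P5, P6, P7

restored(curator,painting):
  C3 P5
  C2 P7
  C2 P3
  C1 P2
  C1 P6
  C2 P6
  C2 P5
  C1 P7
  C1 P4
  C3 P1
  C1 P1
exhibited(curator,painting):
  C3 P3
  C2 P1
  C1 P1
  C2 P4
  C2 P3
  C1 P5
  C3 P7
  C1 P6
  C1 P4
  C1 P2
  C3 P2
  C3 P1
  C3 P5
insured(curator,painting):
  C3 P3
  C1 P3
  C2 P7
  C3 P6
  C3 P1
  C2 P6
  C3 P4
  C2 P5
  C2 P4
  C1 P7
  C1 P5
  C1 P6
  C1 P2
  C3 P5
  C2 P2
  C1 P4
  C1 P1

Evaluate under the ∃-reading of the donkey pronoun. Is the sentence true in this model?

False

"it" takes "a painting" as antecedent — a donkey pronoun bound across the clause boundary.
Weak reading: every curator c with some restored-painting has at least one restored-painting p such that exhibited(c,p) ∧ insured(c,p).
Per curator: C1:✓  C2:✗  C3:✓
C2 has no witness among its restored-paintings.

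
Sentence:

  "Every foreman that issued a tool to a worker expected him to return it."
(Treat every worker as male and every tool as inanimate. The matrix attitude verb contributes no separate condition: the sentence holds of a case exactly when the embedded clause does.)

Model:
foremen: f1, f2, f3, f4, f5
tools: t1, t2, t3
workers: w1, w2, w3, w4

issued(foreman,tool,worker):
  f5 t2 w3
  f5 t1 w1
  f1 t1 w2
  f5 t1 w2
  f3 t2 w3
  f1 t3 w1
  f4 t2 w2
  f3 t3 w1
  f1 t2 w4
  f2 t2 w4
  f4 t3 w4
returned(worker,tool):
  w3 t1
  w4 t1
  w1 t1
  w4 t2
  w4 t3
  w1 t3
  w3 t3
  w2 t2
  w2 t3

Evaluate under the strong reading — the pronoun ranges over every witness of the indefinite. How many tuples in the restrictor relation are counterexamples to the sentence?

4

"him" takes "a worker" as antecedent and "it" takes "a tool"; both are donkey pronouns co-varying with the restrictor.
Strong reading: for every (f,t,w) with issued(f,t,w), returned(w,t).
Restrictor triples: (f1,t1,w2)→returned(w2,t1) ✗  (f1,t2,w4)→returned(w4,t2) ✓  (f1,t3,w1)→returned(w1,t3) ✓  (f2,t2,w4)→returned(w4,t2) ✓  (f3,t2,w3)→returned(w3,t2) ✗  (f3,t3,w1)→returned(w1,t3) ✓  (f4,t2,w2)→returned(w2,t2) ✓  (f4,t3,w4)→returned(w4,t3) ✓  (f5,t1,w1)→returned(w1,t1) ✓  (f5,t1,w2)→returned(w2,t1) ✗  (f5,t2,w3)→returned(w3,t2) ✗
Counterexamples (restrictor triples failing the scope): 4.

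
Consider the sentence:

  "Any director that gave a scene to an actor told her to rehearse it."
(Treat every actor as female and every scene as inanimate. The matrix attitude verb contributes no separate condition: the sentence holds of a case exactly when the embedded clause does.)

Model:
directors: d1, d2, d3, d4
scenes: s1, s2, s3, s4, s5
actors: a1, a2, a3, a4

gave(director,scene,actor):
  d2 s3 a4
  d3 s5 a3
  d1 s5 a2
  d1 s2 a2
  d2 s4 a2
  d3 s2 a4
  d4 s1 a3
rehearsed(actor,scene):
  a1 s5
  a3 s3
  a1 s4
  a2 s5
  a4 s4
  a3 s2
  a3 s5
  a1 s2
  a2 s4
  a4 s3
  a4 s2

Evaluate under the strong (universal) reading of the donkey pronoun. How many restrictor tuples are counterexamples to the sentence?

"her" takes "an actor" as antecedent and "it" takes "a scene"; both are donkey pronouns co-varying with the restrictor.
Strong reading: for every (d,s,a) with gave(d,s,a), rehearsed(a,s).
Restrictor triples: (d1,s2,a2)→rehearsed(a2,s2) ✗  (d1,s5,a2)→rehearsed(a2,s5) ✓  (d2,s3,a4)→rehearsed(a4,s3) ✓  (d2,s4,a2)→rehearsed(a2,s4) ✓  (d3,s2,a4)→rehearsed(a4,s2) ✓  (d3,s5,a3)→rehearsed(a3,s5) ✓  (d4,s1,a3)→rehearsed(a3,s1) ✗
Counterexamples (restrictor triples failing the scope): 2.

2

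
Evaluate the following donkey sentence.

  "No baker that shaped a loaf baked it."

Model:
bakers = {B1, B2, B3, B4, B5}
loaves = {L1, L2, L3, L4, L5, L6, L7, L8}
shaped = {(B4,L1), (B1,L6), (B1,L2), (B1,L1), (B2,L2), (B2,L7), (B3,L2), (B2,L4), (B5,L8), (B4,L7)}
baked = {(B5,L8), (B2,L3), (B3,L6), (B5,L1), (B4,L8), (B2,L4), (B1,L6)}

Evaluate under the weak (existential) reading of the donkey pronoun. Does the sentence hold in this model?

"it" takes "a loaf" as antecedent — a donkey pronoun bound across the clause boundary.
Truth condition: for no (b,l) with shaped(b,l) does baked(b,l) hold.
Restrictor pairs — does the scope hold? (B1,L1):fails  (B1,L2):fails  (B1,L6):holds  (B2,L2):fails  (B2,L4):holds  (B2,L7):fails  (B3,L2):fails  (B4,L1):fails  (B4,L7):fails  (B5,L8):holds
Scope holds for 3 pair(s), so the sentence is false.

False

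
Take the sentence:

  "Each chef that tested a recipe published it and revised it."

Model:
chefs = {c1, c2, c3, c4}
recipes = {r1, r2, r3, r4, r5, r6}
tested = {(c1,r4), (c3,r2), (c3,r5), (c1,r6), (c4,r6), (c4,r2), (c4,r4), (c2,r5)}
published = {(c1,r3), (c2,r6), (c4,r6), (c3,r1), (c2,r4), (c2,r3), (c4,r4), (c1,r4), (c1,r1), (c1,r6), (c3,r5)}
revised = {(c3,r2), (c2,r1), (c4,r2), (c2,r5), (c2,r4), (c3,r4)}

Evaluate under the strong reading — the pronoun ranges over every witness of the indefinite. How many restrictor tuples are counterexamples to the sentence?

8

"it" takes "a recipe" as antecedent — a donkey pronoun bound across the clause boundary.
Strong reading: for every (c,r) with tested(c,r), published(c,r) ∧ revised(c,r).
Restrictor pairs: (c1,r4) ✗  (c1,r6) ✗  (c2,r5) ✗  (c3,r2) ✗  (c3,r5) ✗  (c4,r2) ✗  (c4,r4) ✗  (c4,r6) ✗
Counterexamples (restrictor pairs failing the scope): 8.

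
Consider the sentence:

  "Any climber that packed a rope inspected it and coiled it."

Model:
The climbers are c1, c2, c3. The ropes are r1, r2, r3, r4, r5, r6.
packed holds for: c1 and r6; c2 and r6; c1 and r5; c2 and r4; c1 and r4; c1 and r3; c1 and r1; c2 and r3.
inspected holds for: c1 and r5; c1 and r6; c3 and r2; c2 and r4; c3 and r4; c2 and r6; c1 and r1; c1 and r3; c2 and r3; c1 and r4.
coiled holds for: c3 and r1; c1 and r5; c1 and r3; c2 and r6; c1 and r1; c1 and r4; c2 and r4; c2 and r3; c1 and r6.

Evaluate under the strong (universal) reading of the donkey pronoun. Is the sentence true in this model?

"it" takes "a rope" as antecedent — a donkey pronoun bound across the clause boundary.
Strong reading: for every (c,r) with packed(c,r), inspected(c,r) ∧ coiled(c,r).
Restrictor pairs: (c1,r1) ✓  (c1,r3) ✓  (c1,r4) ✓  (c1,r5) ✓  (c1,r6) ✓  (c2,r3) ✓  (c2,r4) ✓  (c2,r6) ✓
Every restrictor pair satisfies the scope.

True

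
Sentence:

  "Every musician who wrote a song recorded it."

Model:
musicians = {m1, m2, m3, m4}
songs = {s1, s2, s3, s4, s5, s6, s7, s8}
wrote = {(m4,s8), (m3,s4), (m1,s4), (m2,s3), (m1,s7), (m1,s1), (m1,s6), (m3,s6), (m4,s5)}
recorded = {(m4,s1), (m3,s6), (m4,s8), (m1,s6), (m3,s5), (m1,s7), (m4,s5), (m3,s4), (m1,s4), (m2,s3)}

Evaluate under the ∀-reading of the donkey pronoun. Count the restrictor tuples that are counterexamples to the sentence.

1

"it" takes "a song" as antecedent — a donkey pronoun bound across the clause boundary.
Strong reading: for every (m,s) with wrote(m,s), recorded(m,s).
Restrictor pairs: (m1,s1) ✗  (m1,s4) ✓  (m1,s6) ✓  (m1,s7) ✓  (m2,s3) ✓  (m3,s4) ✓  (m3,s6) ✓  (m4,s5) ✓  (m4,s8) ✓
Counterexamples (restrictor pairs failing the scope): 1.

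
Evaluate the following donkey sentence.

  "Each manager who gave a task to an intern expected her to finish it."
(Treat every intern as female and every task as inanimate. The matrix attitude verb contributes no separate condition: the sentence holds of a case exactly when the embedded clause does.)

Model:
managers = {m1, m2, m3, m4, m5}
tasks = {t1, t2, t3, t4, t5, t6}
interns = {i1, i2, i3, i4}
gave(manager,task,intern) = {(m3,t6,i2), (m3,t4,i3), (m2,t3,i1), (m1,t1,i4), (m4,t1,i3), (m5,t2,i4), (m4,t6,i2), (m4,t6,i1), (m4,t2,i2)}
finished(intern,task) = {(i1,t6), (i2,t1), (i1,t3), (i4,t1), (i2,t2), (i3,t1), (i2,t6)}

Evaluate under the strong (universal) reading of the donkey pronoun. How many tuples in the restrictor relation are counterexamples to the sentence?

2

"her" takes "an intern" as antecedent and "it" takes "a task"; both are donkey pronouns co-varying with the restrictor.
Strong reading: for every (m,t,i) with gave(m,t,i), finished(i,t).
Restrictor triples: (m1,t1,i4)→finished(i4,t1) ✓  (m2,t3,i1)→finished(i1,t3) ✓  (m3,t4,i3)→finished(i3,t4) ✗  (m3,t6,i2)→finished(i2,t6) ✓  (m4,t1,i3)→finished(i3,t1) ✓  (m4,t2,i2)→finished(i2,t2) ✓  (m4,t6,i1)→finished(i1,t6) ✓  (m4,t6,i2)→finished(i2,t6) ✓  (m5,t2,i4)→finished(i4,t2) ✗
Counterexamples (restrictor triples failing the scope): 2.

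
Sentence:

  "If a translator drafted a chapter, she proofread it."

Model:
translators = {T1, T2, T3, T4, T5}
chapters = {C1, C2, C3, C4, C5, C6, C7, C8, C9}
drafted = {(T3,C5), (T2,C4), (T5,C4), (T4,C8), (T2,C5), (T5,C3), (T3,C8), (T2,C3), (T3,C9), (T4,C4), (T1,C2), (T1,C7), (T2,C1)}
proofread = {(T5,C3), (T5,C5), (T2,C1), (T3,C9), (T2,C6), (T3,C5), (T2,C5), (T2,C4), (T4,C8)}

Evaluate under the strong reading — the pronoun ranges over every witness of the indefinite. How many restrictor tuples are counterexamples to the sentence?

6

"it" takes "a chapter" as antecedent — a donkey pronoun bound across the clause boundary.
Strong reading: for every (t,c) with drafted(t,c), proofread(t,c).
Restrictor pairs: (T1,C2) ✗  (T1,C7) ✗  (T2,C1) ✓  (T2,C3) ✗  (T2,C4) ✓  (T2,C5) ✓  (T3,C5) ✓  (T3,C8) ✗  (T3,C9) ✓  (T4,C4) ✗  (T4,C8) ✓  (T5,C3) ✓  (T5,C4) ✗
Counterexamples (restrictor pairs failing the scope): 6.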